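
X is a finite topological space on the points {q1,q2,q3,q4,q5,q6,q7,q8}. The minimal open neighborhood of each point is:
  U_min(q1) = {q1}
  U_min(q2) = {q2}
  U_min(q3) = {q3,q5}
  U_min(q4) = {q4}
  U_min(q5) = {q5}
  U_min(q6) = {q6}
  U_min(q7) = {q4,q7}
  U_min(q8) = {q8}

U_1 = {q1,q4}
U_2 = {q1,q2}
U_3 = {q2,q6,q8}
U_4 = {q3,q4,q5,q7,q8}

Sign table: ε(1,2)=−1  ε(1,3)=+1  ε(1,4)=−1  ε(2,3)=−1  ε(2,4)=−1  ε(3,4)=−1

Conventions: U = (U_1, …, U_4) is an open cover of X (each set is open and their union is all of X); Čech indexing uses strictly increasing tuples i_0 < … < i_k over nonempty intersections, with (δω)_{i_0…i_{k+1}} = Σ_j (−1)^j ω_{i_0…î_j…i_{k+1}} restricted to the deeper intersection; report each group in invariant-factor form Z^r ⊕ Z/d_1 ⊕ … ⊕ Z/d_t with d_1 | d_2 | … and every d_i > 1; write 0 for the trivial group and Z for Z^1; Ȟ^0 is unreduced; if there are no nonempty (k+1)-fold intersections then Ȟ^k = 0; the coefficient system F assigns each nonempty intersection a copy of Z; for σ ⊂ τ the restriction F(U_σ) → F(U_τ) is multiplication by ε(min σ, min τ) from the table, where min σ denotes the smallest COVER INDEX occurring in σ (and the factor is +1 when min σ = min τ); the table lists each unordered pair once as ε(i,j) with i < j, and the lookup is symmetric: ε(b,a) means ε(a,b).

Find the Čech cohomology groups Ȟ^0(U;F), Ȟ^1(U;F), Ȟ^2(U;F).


cover nerve:
  U12={q1} U14={q4} U23={q2} U34={q8}
C dims 4,4; δ0: rk 3, SNF 1^3
Ȟ^0: (4−3)−0=1 ⇒ Z
Ȟ^1: (4−0)−3=1 ⇒ Z
Ȟ^2: (0−0)−0=0 ⇒ 0

Ȟ^0 ≅ Z; Ȟ^1 ≅ Z; Ȟ^2 ≅ 0


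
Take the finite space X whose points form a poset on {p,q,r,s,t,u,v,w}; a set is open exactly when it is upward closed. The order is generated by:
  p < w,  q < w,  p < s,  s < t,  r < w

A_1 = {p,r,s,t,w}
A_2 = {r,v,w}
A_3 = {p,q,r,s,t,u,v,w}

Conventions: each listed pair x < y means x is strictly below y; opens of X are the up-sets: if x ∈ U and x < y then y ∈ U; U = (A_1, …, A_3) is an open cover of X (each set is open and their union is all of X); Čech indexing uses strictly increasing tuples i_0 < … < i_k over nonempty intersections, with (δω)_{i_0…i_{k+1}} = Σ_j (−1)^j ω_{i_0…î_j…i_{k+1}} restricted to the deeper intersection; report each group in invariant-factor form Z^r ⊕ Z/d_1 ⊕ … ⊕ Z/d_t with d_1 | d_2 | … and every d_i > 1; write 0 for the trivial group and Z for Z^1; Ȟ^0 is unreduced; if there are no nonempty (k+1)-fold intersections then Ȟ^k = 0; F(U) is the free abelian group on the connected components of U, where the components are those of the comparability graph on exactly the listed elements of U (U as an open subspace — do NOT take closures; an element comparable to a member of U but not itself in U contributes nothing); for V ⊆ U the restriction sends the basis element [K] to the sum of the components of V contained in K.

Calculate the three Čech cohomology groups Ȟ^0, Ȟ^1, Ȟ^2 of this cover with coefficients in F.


nerve of the cover:
  A12={r,w} A13={p,r,s,t,w} A23={r,v,w}
  A123={r,w}
components per intersection:
  A1: {p,r,s,t,w}
  A2: {r,w} {v}
  A3: {p,q,r,s,t,w} {u} {v}
  A12: {r,w}
  A13: {p,r,s,t,w}
  A23: {r,w} {v}
  A123: {r,w}
C dims 6,4,1; δ0: rk 3, SNF 1^3; δ1: rk 1, SNF 1^1
Ȟ^0 = (6 − 3) − 0 = 3, so Ȟ^0 ≅ Z^3
Ȟ^1 = (4 − 1) − 3 = 0, so Ȟ^1 ≅ 0
Ȟ^2 = (1 − 0) − 1 = 0, so Ȟ^2 ≅ 0

Ȟ^0 ≅ Z^3, Ȟ^1 ≅ 0, Ȟ^2 ≅ 0


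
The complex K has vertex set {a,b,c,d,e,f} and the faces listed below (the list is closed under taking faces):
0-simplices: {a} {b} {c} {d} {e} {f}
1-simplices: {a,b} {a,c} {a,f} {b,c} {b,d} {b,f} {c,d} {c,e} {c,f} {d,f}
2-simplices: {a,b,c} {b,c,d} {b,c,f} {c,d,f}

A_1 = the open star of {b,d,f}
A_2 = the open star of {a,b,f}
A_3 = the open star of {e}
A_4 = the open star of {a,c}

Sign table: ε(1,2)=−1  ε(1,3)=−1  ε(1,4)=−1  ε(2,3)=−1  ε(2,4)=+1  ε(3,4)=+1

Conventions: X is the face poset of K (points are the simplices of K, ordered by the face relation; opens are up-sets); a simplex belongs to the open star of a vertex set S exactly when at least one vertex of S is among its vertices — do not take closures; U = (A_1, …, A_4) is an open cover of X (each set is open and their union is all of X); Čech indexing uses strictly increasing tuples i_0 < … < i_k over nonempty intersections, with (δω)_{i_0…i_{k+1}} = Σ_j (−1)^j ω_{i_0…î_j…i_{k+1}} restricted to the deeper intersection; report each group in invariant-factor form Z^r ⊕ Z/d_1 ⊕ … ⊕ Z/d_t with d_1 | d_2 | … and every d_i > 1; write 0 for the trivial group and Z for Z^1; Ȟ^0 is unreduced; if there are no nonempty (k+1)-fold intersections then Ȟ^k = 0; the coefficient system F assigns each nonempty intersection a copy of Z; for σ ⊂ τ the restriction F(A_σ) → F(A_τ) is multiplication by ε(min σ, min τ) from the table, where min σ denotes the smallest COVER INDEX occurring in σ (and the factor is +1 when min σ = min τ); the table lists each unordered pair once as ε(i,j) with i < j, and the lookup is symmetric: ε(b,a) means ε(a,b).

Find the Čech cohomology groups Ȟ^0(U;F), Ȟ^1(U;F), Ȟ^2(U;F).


cover nerve:
  A1={{b},{d},{f},{a,b},{a,f},{b,c},{b,d},{b,f},{c,d},{c,f},{d,f},{a,b,c},{b,c,d},{b,c,f},{c,d,f}} A2={{a},{b},{f},{a,b},{a,c},{a,f},{b,c},{b,d},{b,f},{c,f},{d,f},{a,b,c},{b,c,d},{b,c,f},{c,d,f}} A3={{e},{c,e}} A4={{a},{c},{a,b},{a,c},{a,f},{b,c},{c,d},{c,e},{c,f},{a,b,c},{b,c,d},{b,c,f},{c,d,f}}
  A12={{b},{f},{a,b},{a,f},{b,c},{b,d},{b,f},{c,f},{d,f},{a,b,c},{b,c,d},{b,c,f},{c,d,f}} A14={{a,b},{a,f},{b,c},{c,d},{c,f},{a,b,c},{b,c,d},{b,c,f},{c,d,f}} A24={{a},{a,b},{a,c},{a,f},{b,c},{c,f},{a,b,c},{b,c,d},{b,c,f},{c,d,f}} A34={{c,e}}
  A124={{a,b},{a,f},{b,c},{c,f},{a,b,c},{b,c,d},{b,c,f},{c,d,f}}
C dims 4,4,1; δ0: rk 3, SNF 1^3; δ1: rk 1, SNF 1^1
Ȟ^0: (4−3)−0=1 ⇒ Z
Ȟ^1: (4−1)−3=0 ⇒ 0
Ȟ^2: (1−0)−1=0 ⇒ 0

Ȟ^0 = Z; Ȟ^1 = 0; Ȟ^2 = 0


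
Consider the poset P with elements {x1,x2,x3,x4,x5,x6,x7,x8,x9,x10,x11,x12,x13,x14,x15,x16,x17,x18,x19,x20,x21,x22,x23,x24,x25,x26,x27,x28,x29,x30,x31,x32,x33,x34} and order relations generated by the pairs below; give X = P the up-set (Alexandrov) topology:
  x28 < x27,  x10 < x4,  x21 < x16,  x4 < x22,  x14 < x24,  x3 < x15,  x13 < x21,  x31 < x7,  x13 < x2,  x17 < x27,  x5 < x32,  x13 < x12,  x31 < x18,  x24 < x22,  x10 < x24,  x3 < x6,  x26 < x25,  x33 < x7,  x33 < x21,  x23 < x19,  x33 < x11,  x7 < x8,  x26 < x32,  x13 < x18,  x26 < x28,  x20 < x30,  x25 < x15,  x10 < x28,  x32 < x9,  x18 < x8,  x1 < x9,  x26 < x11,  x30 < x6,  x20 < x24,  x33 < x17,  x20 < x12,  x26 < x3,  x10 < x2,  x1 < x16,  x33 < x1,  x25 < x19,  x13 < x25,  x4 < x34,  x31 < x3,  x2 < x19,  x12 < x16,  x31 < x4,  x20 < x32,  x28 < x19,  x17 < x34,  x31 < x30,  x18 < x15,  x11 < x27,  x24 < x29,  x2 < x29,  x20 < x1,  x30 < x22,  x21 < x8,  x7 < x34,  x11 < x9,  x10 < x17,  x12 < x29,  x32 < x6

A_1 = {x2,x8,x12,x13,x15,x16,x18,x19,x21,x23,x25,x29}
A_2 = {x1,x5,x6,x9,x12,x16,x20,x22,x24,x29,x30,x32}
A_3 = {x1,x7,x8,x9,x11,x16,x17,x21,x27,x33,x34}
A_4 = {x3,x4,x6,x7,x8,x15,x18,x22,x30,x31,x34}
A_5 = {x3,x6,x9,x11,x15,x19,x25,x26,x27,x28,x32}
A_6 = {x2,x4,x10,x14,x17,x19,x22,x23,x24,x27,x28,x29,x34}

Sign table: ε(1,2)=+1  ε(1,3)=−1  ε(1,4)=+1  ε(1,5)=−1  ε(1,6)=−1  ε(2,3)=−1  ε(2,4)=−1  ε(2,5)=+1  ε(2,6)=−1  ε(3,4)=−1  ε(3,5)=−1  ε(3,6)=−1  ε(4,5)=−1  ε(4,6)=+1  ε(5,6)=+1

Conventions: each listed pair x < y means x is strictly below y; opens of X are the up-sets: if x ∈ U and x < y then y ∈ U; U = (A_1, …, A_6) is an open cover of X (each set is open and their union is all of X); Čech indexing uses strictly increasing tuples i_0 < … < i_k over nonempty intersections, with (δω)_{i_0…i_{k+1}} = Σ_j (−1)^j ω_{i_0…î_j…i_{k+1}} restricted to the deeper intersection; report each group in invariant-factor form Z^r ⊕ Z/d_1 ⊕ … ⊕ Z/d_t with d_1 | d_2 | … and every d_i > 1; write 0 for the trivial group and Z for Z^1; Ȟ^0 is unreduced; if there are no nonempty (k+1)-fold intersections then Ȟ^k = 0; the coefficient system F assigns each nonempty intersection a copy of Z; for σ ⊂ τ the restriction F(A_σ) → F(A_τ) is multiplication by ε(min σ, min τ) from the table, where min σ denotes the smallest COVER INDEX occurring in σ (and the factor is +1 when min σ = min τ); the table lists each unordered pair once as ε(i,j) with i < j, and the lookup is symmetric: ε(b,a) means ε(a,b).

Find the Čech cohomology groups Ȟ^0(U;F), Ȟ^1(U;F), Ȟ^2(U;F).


nonempty overlaps:
  A12={x12,x16,x29} A13={x8,x16,x21} A14={x8,x15,x18} A15={x15,x19,x25} A16={x2,x19,x23,x29} A23={x1,x9,x16} A24={x6,x22,x30} A25={x6,x9,x32} A26={x22,x24,x29} A34={x7,x8,x34} A35={x9,x11,x27} A36={x17,x27,x34} A45={x3,x6,x15} A46={x4,x22,x34} A56={x19,x27,x28}
  A123={x16} A126={x29} A134={x8} A145={x15} A156={x19} A235={x9} A245={x6} A246={x22} A346={x34} A356={x27}
C dims 6,15,10; δ0: rk 6, SNF 1^5·2; δ1: rk 9, SNF 1^9
degree 0: 6−6−0 = 0 → Ȟ^0 ≅ 0
degree 1: 15−9−6 = 0 plus torsion [2] → Ȟ^1 ≅ Z/2
degree 2: 10−0−9 = 1 → Ȟ^2 ≅ Z

Ȟ^0(U;F) ≅ 0, Ȟ^1(U;F) ≅ Z/2 and Ȟ^2(U;F) ≅ Z


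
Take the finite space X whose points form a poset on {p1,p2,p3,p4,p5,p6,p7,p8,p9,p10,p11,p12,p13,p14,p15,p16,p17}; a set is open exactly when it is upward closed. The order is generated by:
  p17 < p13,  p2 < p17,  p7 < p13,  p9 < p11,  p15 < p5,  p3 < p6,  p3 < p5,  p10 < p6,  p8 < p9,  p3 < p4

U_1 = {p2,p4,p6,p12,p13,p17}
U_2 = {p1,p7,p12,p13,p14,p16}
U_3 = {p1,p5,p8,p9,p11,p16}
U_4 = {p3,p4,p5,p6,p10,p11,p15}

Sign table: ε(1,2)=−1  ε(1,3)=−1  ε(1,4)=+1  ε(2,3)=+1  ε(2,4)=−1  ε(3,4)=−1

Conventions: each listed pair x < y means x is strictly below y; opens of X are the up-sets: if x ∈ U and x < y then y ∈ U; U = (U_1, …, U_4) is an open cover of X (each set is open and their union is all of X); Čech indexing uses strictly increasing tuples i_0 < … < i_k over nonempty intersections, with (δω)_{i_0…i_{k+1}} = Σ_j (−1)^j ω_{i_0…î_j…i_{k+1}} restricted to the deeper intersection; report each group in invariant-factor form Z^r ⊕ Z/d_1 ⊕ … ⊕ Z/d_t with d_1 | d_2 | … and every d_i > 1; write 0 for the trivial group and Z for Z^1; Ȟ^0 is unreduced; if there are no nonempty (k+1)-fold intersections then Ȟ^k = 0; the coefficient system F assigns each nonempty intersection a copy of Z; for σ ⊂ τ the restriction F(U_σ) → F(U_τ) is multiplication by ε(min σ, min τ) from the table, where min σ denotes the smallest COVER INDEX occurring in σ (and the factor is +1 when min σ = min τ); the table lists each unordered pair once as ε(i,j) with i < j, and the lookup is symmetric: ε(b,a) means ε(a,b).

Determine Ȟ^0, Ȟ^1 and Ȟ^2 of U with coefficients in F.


Ȟ^0 ≅ Z, Ȟ^1 ≅ Z and Ȟ^2 ≅ 0

nonempty overlaps:
  U12={p12,p13} U14={p4,p6} U23={p1,p16} U34={p5,p11}
C dims 4,4; δ0: rk 3, SNF 1^3
degree 0: 4−3−0 = 1 → Ȟ^0 ≅ Z
degree 1: 4−0−3 = 1 → Ȟ^1 ≅ Z
degree 2: 0−0−0 = 0 → Ȟ^2 ≅ 0


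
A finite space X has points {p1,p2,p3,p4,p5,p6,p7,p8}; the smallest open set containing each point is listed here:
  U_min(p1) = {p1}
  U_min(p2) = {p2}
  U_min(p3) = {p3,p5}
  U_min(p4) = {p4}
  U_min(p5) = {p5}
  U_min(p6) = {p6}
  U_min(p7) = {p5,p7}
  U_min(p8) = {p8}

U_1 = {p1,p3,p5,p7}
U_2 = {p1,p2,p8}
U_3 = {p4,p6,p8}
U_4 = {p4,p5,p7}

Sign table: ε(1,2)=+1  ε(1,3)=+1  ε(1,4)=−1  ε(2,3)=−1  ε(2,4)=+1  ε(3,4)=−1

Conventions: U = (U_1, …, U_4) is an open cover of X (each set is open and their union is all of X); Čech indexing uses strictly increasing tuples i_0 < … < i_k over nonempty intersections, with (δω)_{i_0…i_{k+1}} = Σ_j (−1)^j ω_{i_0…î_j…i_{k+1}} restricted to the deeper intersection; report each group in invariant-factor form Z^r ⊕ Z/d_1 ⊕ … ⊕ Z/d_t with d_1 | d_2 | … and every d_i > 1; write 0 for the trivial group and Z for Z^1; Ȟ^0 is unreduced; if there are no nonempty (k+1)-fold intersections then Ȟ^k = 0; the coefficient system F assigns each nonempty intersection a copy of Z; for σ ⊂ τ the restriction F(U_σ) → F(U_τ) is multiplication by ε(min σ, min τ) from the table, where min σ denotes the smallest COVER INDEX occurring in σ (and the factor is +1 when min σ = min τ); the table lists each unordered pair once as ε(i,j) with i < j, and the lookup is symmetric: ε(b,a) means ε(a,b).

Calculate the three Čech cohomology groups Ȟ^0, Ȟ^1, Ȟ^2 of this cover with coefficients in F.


Ȟ^0(U;F) ≅ 0,  Ȟ^1(U;F) ≅ Z/2,  Ȟ^2(U;F) ≅ 0

nerve of the cover:
  U12={p1} U14={p5,p7} U23={p8} U34={p4}
C dims 4,4; δ0: rk 4, SNF 1^3·2
Ȟ^0 = (4 − 4) − 0 = 0, so Ȟ^0 ≅ 0
Ȟ^1 = (4 − 0) − 4 = 0 plus torsion [2], so Ȟ^1 ≅ Z/2
Ȟ^2 = (0 − 0) − 0 = 0, so Ȟ^2 ≅ 0


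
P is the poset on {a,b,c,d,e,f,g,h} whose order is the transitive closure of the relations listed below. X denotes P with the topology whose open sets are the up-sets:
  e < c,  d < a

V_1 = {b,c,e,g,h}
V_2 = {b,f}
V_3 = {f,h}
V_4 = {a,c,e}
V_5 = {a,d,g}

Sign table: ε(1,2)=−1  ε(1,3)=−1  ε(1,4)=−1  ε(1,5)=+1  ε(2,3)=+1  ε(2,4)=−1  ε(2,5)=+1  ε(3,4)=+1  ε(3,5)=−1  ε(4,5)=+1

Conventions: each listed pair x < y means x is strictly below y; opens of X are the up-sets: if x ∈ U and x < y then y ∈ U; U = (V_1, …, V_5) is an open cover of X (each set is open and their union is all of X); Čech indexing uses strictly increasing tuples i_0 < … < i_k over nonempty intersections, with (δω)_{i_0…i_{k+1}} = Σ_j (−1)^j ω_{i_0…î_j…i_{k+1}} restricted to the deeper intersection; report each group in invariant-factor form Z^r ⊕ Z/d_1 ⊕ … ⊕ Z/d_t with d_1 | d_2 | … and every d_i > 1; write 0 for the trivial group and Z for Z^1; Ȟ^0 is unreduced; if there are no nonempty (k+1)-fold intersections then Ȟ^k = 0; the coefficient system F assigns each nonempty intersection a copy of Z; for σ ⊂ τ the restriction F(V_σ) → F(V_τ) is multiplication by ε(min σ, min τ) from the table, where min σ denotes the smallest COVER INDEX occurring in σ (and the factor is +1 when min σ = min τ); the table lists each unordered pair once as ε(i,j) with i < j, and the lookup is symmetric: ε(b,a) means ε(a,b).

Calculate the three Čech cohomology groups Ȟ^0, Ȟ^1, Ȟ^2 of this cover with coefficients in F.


nerve simplices:
  V12={b} V13={h} V14={c,e} V15={g} V23={f} V45={a}
C dims 5,6; δ0: rk 5, SNF 1^4·2
degree 0: 5−5−0 = 0 → Ȟ^0 ≅ 0
degree 1: 6−0−5 = 1 plus torsion [2] → Ȟ^1 ≅ Z ⊕ Z/2
degree 2: 0−0−0 = 0 → Ȟ^2 ≅ 0

Ȟ^0 = 0, Ȟ^1 = Z ⊕ Z/2 and Ȟ^2 = 0


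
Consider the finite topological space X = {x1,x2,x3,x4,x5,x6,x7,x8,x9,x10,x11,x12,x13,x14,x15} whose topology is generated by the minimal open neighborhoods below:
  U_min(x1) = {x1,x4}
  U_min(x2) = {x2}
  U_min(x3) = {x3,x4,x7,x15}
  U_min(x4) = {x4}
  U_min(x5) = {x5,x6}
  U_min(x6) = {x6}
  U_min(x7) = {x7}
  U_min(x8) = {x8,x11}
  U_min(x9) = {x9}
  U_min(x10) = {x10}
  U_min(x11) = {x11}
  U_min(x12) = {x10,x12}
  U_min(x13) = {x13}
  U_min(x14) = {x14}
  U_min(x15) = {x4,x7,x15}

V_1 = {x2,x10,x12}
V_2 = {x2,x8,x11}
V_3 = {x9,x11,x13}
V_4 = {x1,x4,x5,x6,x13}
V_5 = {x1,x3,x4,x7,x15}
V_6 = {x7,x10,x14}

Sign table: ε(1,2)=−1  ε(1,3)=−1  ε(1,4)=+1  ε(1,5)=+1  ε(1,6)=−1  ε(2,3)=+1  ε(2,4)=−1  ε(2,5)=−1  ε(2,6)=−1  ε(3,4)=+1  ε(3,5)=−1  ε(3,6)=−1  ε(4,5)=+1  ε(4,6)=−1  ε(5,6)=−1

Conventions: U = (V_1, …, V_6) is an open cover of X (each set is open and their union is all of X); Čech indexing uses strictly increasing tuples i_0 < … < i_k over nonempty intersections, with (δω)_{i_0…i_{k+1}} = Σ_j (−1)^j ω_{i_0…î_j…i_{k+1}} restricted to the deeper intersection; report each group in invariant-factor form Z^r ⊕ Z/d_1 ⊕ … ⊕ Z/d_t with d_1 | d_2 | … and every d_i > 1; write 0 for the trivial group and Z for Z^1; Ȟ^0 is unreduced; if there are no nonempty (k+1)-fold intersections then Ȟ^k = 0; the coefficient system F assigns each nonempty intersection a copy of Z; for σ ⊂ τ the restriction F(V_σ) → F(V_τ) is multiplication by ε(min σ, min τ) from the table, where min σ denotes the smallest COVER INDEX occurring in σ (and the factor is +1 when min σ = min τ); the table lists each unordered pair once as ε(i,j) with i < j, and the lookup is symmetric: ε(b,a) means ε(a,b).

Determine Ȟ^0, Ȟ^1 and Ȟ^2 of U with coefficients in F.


nonempty overlaps:
  V12={x2} V16={x10} V23={x11} V34={x13} V45={x1,x4} V56={x7}
C dims 6,6; δ0: rk 6, SNF 1^5·2
degree 0: 6−6−0 = 0 → Ȟ^0 ≅ 0
degree 1: 6−0−6 = 0 plus torsion [2] → Ȟ^1 ≅ Z/2
degree 2: 0−0−0 = 0 → Ȟ^2 ≅ 0

Ȟ^0 = 0, Ȟ^1 = Z/2, Ȟ^2 = 0


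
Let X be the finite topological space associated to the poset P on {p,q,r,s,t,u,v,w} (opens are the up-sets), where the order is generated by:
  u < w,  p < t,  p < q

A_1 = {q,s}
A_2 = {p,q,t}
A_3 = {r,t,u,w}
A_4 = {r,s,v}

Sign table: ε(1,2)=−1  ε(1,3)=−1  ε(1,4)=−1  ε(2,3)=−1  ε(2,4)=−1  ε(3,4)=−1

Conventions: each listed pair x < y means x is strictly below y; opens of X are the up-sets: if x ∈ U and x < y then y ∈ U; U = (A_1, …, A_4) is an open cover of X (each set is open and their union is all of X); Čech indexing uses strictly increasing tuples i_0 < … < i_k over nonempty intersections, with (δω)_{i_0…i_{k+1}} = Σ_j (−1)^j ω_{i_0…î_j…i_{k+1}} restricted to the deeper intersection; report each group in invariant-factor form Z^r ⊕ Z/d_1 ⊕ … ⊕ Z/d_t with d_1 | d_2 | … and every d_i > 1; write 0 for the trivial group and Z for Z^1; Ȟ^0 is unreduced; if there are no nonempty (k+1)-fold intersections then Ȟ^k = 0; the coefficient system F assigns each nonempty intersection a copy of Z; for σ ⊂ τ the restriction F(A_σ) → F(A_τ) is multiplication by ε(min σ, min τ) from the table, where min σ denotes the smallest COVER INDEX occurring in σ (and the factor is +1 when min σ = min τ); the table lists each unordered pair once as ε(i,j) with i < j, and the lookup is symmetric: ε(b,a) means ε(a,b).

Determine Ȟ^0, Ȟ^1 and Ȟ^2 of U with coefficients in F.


Ȟ^0(U;F) ≅ Z,  Ȟ^1(U;F) ≅ Z,  Ȟ^2(U;F) ≅ 0

intersection data:
  A12={q} A14={s} A23={t} A34={r}
C dims 4,4; δ0: rk 3, SNF 1^3
Ȟ^0 = (4 − 3) − 0 = 1, so Ȟ^0 ≅ Z
Ȟ^1 = (4 − 0) − 3 = 1, so Ȟ^1 ≅ Z
Ȟ^2 = (0 − 0) − 0 = 0, so Ȟ^2 ≅ 0


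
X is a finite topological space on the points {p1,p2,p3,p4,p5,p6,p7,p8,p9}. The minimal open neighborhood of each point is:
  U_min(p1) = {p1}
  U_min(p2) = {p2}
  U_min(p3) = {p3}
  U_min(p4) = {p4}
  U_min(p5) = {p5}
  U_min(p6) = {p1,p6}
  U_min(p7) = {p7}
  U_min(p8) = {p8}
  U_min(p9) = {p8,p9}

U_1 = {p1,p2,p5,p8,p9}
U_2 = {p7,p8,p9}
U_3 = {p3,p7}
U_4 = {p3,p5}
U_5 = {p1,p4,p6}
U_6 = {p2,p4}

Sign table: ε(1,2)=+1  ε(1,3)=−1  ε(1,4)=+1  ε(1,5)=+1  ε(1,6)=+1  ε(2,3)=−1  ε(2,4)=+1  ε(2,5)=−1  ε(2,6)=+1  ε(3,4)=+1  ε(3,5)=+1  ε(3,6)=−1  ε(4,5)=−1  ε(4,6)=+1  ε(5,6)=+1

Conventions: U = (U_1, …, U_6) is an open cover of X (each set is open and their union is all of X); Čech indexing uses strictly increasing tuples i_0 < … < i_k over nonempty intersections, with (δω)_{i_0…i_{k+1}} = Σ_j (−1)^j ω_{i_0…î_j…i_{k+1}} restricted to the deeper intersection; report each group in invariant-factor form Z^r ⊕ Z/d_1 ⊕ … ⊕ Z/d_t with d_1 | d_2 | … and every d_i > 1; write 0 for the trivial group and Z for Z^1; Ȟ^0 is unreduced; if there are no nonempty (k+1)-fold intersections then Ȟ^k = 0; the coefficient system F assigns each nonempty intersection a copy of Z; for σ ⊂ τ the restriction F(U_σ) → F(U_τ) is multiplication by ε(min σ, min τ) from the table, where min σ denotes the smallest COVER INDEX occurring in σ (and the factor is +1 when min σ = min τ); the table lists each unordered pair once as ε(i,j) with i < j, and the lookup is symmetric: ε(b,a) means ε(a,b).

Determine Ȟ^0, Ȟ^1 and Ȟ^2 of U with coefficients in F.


Ȟ^0 = 0,  Ȟ^1 = Z ⊕ Z/2,  Ȟ^2 = 0

nonempty overlaps:
  U12={p8,p9} U14={p5} U15={p1} U16={p2} U23={p7} U34={p3} U56={p4}
C dims 6,7; δ0: rk 6, SNF 1^5·2
degree 0: 6−6−0 = 0 → Ȟ^0 ≅ 0
degree 1: 7−0−6 = 1 plus torsion [2] → Ȟ^1 ≅ Z ⊕ Z/2
degree 2: 0−0−0 = 0 → Ȟ^2 ≅ 0


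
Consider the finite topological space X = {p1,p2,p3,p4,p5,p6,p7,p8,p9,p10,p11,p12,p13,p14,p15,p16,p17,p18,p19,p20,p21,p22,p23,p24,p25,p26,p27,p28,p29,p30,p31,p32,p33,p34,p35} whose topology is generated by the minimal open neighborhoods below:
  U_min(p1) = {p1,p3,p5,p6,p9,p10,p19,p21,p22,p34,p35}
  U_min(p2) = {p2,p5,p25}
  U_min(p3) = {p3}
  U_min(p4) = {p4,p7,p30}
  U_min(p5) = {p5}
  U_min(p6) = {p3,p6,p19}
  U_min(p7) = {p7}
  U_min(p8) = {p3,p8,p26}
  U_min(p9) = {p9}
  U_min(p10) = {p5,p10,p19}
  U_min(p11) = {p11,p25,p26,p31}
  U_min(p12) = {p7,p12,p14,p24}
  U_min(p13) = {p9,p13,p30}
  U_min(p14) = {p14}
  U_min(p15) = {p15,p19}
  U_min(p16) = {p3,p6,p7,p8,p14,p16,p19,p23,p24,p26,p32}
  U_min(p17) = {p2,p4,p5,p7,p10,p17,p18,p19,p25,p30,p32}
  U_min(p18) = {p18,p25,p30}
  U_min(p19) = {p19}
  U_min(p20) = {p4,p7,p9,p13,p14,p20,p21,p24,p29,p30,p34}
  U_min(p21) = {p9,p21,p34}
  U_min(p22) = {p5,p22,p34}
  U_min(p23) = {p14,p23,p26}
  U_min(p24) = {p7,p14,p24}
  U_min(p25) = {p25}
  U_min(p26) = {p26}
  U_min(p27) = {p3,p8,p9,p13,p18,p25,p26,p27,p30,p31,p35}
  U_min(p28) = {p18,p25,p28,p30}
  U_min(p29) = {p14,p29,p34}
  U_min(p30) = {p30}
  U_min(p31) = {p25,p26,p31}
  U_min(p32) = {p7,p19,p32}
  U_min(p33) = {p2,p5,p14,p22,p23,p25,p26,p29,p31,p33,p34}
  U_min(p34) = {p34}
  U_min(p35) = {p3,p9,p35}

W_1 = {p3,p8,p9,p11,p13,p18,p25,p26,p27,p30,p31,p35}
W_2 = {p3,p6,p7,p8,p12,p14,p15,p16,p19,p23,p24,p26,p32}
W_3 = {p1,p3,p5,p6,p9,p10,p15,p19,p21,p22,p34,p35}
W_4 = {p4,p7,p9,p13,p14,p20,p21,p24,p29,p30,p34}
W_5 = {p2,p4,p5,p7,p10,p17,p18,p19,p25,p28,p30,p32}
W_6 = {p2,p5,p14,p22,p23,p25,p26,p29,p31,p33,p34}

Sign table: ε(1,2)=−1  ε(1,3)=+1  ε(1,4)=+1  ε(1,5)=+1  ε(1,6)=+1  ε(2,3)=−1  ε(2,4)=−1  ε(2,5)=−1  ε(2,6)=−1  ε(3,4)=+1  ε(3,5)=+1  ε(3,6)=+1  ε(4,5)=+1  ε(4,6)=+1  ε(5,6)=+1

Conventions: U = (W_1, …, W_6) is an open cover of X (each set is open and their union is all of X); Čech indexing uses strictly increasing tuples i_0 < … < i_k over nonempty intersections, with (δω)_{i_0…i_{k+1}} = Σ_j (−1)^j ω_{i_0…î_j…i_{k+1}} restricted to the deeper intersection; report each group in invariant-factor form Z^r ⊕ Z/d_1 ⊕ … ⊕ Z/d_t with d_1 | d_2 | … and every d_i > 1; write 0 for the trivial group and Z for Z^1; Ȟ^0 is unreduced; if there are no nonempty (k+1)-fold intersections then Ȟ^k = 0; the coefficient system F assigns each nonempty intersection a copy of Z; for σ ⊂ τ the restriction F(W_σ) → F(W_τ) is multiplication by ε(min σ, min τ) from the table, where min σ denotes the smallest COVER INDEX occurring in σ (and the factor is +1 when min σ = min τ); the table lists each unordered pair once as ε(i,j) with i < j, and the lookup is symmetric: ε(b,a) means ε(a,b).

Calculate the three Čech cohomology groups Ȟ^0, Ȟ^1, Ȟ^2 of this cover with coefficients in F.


Ȟ^0 = Z, Ȟ^1 = 0, Ȟ^2 = Z/2

cover nerve:
  W12={p3,p8,p26} W13={p3,p9,p35} W14={p9,p13,p30} W15={p18,p25,p30} W16={p25,p26,p31} W23={p3,p6,p15,p19} W24={p7,p14,p24} W25={p7,p19,p32} W26={p14,p23,p26} W34={p9,p21,p34} W35={p5,p10,p19} W36={p5,p22,p34} W45={p4,p7,p30} W46={p14,p29,p34} W56={p2,p5,p25}
  W123={p3} W126={p26} W134={p9} W145={p30} W156={p25} W235={p19} W245={p7} W246={p14} W346={p34} W356={p5}
C dims 6,15,10; δ0: rk 5, SNF 1^5; δ1: rk 10, SNF 1^9·2
Ȟ^0: (6−5)−0=1 ⇒ Z
Ȟ^1: (15−10)−5=0 ⇒ 0
Ȟ^2: (10−0)−10=0 plus torsion [2] ⇒ Z/2


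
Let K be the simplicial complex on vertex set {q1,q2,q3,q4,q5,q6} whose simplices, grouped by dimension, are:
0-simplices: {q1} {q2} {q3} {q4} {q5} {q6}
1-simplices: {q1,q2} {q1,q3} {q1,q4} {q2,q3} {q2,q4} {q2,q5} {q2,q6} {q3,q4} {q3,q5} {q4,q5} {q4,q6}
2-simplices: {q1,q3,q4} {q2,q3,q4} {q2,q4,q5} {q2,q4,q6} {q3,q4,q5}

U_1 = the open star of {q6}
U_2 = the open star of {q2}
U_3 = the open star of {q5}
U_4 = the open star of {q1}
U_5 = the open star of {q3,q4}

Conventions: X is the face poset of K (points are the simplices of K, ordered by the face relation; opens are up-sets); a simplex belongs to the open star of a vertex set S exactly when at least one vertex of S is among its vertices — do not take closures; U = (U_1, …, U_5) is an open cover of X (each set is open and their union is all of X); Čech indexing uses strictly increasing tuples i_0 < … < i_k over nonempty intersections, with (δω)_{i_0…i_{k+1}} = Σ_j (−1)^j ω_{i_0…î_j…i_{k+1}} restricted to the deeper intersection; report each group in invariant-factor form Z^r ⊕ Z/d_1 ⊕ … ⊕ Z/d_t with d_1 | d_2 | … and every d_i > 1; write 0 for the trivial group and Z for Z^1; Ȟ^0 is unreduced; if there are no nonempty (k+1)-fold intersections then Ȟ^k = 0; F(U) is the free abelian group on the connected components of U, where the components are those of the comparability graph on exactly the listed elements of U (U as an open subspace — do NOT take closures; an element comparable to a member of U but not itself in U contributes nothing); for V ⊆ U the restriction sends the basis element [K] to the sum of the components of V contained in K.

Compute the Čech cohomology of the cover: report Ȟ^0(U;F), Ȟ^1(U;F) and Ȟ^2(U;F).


Ȟ^0(U;F) ≅ Z, Ȟ^1(U;F) ≅ Z and Ȟ^2(U;F) ≅ 0

nonempty intersections:
  U1={{q6},{q2,q6},{q4,q6},{q2,q4,q6}} U2={{q2},{q1,q2},{q2,q3},{q2,q4},{q2,q5},{q2,q6},{q2,q3,q4},{q2,q4,q5},{q2,q4,q6}} U3={{q5},{q2,q5},{q3,q5},{q4,q5},{q2,q4,q5},{q3,q4,q5}} U4={{q1},{q1,q2},{q1,q3},{q1,q4},{q1,q3,q4}} U5={{q3},{q4},{q1,q3},{q1,q4},{q2,q3},{q2,q4},{q3,q4},{q3,q5},{q4,q5},{q4,q6},{q1,q3,q4},{q2,q3,q4},{q2,q4,q5},{q2,q4,q6},{q3,q4,q5}}
  U12={{q2,q6},{q2,q4,q6}} U15={{q4,q6},{q2,q4,q6}} U23={{q2,q5},{q2,q4,q5}} U24={{q1,q2}} U25={{q2,q3},{q2,q4},{q2,q3,q4},{q2,q4,q5},{q2,q4,q6}} U35={{q3,q5},{q4,q5},{q2,q4,q5},{q3,q4,q5}} U45={{q1,q3},{q1,q4},{q1,q3,q4}}
  U125={{q2,q4,q6}} U235={{q2,q4,q5}}
components per intersection:
  U1: {{q6},{q2,q6},{q4,q6},{q2,q4,q6}}
  U2: {{q2},{q1,q2},{q2,q3},{q2,q4},{q2,q5},{q2,q6},{q2,q3,q4},{q2,q4,q5},{q2,q4,q6}}
  U3: {{q5},{q2,q5},{q3,q5},{q4,q5},{q2,q4,q5},{q3,q4,q5}}
  U4: {{q1},{q1,q2},{q1,q3},{q1,q4},{q1,q3,q4}}
  U5: {{q3},{q4},{q1,q3},{q1,q4},{q2,q3},{q2,q4},{q3,q4},{q3,q5},{q4,q5},{q4,q6},{q1,q3,q4},{q2,q3,q4},{q2,q4,q5},{q2,q4,q6},{q3,q4,q5}}
  U12: {{q2,q6},{q2,q4,q6}}
  U15: {{q4,q6},{q2,q4,q6}}
  U23: {{q2,q5},{q2,q4,q5}}
  U24: {{q1,q2}}
  U25: {{q2,q3},{q2,q4},{q2,q3,q4},{q2,q4,q5},{q2,q4,q6}}
  U35: {{q3,q5},{q4,q5},{q2,q4,q5},{q3,q4,q5}}
  U45: {{q1,q3},{q1,q4},{q1,q3,q4}}
  U125: {{q2,q4,q6}}
  U235: {{q2,q4,q5}}
C dims 5,7,2; δ0: rk 4, SNF 1^4; δ1: rk 2, SNF 1^2
Ȟ^0: (5−4)−0=1 ⇒ Z
Ȟ^1: (7−2)−4=1 ⇒ Z
Ȟ^2: (2−0)−2=0 ⇒ 0


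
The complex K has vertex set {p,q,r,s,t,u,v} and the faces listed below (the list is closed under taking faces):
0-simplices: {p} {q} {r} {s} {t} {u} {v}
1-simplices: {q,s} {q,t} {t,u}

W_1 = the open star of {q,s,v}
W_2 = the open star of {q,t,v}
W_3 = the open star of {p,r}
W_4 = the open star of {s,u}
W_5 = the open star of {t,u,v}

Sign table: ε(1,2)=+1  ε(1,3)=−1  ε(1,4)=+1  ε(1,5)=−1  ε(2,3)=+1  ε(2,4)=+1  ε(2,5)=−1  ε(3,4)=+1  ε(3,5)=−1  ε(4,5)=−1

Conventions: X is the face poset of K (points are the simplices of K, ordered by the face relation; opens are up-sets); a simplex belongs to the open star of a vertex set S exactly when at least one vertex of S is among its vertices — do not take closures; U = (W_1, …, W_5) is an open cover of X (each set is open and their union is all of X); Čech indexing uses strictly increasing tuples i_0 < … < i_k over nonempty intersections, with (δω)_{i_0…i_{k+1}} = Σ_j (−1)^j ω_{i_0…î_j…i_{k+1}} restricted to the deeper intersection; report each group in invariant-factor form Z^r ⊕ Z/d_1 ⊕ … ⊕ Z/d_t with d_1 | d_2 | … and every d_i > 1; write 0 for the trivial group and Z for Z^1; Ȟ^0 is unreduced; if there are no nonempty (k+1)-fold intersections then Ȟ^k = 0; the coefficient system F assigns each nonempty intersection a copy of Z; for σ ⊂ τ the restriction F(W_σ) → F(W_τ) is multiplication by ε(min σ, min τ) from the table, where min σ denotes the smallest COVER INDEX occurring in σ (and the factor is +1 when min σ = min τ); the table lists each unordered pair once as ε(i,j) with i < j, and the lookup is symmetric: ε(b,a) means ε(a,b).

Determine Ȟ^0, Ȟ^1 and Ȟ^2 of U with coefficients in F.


Ȟ^0(U;F) ≅ Z^2, Ȟ^1(U;F) ≅ 0, Ȟ^2(U;F) ≅ 0

nonempty intersections:
  W1={{q},{s},{v},{q,s},{q,t}} W2={{q},{t},{v},{q,s},{q,t},{t,u}} W3={{p},{r}} W4={{s},{u},{q,s},{t,u}} W5={{t},{u},{v},{q,t},{t,u}}
  W12={{q},{v},{q,s},{q,t}} W14={{s},{q,s}} W15={{v},{q,t}} W24={{q,s},{t,u}} W25={{t},{v},{q,t},{t,u}} W45={{u},{t,u}}
  W124={{q,s}} W125={{v},{q,t}} W245={{t,u}}
C dims 5,6,3; δ0: rk 3, SNF 1^3; δ1: rk 3, SNF 1^3
Ȟ^0: (5−3)−0=2 ⇒ Z^2
Ȟ^1: (6−3)−3=0 ⇒ 0
Ȟ^2: (3−0)−3=0 ⇒ 0


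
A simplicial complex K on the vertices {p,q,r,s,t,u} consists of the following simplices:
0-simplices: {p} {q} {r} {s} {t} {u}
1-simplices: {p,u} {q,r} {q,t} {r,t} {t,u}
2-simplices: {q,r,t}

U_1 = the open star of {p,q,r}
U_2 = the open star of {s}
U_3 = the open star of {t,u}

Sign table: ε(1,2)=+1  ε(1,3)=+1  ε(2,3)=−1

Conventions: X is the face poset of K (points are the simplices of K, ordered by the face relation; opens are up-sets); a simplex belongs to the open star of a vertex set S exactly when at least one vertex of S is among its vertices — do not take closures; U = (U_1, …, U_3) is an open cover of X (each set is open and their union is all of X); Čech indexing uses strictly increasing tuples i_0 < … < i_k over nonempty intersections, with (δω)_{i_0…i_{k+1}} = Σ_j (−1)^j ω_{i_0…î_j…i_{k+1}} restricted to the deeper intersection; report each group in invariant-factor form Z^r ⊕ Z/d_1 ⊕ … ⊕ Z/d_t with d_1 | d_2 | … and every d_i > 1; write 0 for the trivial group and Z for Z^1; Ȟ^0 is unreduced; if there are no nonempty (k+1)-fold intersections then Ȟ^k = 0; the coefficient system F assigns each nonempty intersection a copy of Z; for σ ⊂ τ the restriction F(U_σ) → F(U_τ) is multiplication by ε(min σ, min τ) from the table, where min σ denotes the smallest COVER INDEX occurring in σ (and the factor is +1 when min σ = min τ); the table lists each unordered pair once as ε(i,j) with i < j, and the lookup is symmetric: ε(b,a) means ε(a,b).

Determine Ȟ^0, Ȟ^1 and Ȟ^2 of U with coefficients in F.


Ȟ^0(U;F) ≅ Z^2, Ȟ^1(U;F) ≅ 0 and Ȟ^2(U;F) ≅ 0

nerve of the cover:
  U1={{p},{q},{r},{p,u},{q,r},{q,t},{r,t},{q,r,t}} U2={{s}} U3={{t},{u},{p,u},{q,t},{r,t},{t,u},{q,r,t}}
  U13={{p,u},{q,t},{r,t},{q,r,t}}
C dims 3,1; δ0: rk 1, SNF 1^1
Ȟ^0 = (3 − 1) − 0 = 2, so Ȟ^0 ≅ Z^2
Ȟ^1 = (1 − 0) − 1 = 0, so Ȟ^1 ≅ 0
Ȟ^2 = (0 − 0) − 0 = 0, so Ȟ^2 ≅ 0


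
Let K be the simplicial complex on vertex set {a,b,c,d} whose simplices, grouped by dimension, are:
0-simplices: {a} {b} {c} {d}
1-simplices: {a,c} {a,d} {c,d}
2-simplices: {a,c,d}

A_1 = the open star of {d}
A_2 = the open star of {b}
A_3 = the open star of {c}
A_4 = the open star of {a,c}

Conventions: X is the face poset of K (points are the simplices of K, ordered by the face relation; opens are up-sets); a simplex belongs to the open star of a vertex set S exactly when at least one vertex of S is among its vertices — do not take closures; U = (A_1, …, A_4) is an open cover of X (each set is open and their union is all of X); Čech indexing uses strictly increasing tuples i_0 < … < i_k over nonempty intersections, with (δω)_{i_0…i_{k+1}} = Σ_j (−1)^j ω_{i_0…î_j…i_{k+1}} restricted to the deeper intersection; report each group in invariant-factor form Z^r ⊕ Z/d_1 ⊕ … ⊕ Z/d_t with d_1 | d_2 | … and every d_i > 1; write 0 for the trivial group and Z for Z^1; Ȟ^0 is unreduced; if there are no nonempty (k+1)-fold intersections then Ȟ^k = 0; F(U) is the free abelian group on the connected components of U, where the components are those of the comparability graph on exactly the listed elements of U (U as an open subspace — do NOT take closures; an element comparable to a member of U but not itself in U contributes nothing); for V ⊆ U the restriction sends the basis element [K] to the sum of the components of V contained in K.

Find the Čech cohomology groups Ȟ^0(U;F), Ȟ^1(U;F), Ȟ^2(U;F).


Ȟ^0 ≅ Z^2; Ȟ^1 ≅ 0; Ȟ^2 ≅ 0

nerve simplices:
  A1={{d},{a,d},{c,d},{a,c,d}} A2={{b}} A3={{c},{a,c},{c,d},{a,c,d}} A4={{a},{c},{a,c},{a,d},{c,d},{a,c,d}}
  A13={{c,d},{a,c,d}} A14={{a,d},{c,d},{a,c,d}} A34={{c},{a,c},{c,d},{a,c,d}}
  A134={{c,d},{a,c,d}}
components per intersection:
  A1: {{d},{a,d},{c,d},{a,c,d}}
  A2: {{b}}
  A3: {{c},{a,c},{c,d},{a,c,d}}
  A4: {{a},{c},{a,c},{a,d},{c,d},{a,c,d}}
  A13: {{c,d},{a,c,d}}
  A14: {{a,d},{c,d},{a,c,d}}
  A34: {{c},{a,c},{c,d},{a,c,d}}
  A134: {{c,d},{a,c,d}}
C dims 4,3,1; δ0: rk 2, SNF 1^2; δ1: rk 1, SNF 1^1
degree 0: 4−2−0 = 2 → Ȟ^0 ≅ Z^2
degree 1: 3−1−2 = 0 → Ȟ^1 ≅ 0
degree 2: 1−0−1 = 0 → Ȟ^2 ≅ 0


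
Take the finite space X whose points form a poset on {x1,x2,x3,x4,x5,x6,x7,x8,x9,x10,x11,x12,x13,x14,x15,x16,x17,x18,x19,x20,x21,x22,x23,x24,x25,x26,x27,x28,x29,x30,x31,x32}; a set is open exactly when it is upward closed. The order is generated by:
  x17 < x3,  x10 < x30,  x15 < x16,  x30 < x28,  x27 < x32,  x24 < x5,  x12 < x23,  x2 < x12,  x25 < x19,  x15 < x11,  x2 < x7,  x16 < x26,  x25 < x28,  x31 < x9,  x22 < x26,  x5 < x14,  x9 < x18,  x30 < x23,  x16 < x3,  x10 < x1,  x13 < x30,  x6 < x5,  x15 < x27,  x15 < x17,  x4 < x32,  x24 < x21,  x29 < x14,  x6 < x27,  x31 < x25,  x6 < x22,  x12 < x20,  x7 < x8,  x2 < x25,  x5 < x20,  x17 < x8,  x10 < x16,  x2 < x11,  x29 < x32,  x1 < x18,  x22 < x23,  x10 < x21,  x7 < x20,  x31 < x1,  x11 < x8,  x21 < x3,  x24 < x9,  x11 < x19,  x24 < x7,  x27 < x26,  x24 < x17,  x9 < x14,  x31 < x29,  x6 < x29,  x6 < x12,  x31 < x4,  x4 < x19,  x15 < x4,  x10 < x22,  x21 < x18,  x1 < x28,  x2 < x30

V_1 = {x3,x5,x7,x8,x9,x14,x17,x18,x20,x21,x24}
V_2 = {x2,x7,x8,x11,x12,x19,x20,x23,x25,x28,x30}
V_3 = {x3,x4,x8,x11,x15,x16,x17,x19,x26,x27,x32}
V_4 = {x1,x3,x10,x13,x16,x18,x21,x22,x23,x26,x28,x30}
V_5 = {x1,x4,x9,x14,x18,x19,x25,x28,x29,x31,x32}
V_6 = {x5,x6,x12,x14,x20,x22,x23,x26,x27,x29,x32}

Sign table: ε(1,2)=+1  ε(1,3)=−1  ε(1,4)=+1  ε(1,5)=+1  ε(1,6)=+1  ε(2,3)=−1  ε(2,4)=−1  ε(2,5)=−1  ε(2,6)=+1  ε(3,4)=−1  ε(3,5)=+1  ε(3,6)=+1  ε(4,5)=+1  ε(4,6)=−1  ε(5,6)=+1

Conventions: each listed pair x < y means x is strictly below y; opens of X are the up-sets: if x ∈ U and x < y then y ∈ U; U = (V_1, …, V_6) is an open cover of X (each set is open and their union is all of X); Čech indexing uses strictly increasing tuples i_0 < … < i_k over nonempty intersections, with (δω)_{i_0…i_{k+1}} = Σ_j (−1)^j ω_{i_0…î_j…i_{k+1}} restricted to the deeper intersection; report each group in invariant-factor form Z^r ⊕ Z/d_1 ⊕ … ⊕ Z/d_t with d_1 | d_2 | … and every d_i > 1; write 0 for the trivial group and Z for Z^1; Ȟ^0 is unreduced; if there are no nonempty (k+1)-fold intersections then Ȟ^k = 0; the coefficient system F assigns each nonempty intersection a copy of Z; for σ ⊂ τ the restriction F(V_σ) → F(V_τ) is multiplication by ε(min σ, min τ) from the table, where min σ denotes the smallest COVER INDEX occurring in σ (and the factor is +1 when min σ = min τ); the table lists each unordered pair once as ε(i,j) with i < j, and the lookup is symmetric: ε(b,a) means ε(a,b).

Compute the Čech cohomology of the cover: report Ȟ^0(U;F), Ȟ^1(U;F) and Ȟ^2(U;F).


Ȟ^0(U;F) ≅ 0, Ȟ^1(U;F) ≅ Z/2, Ȟ^2(U;F) ≅ Z

cover nerve:
  V12={x7,x8,x20} V13={x3,x8,x17} V14={x3,x18,x21} V15={x9,x14,x18} V16={x5,x14,x20} V23={x8,x11,x19} V24={x23,x28,x30} V25={x19,x25,x28} V26={x12,x20,x23} V34={x3,x16,x26} V35={x4,x19,x32} V36={x26,x27,x32} V45={x1,x18,x28} V46={x22,x23,x26} V56={x14,x29,x32}
  V123={x8} V126={x20} V134={x3} V145={x18} V156={x14} V235={x19} V245={x28} V246={x23} V346={x26} V356={x32}
C dims 6,15,10; δ0: rk 6, SNF 1^5·2; δ1: rk 9, SNF 1^9
Ȟ^0: (6−6)−0=0 ⇒ 0
Ȟ^1: (15−9)−6=0 plus torsion [2] ⇒ Z/2
Ȟ^2: (10−0)−9=1 ⇒ Z


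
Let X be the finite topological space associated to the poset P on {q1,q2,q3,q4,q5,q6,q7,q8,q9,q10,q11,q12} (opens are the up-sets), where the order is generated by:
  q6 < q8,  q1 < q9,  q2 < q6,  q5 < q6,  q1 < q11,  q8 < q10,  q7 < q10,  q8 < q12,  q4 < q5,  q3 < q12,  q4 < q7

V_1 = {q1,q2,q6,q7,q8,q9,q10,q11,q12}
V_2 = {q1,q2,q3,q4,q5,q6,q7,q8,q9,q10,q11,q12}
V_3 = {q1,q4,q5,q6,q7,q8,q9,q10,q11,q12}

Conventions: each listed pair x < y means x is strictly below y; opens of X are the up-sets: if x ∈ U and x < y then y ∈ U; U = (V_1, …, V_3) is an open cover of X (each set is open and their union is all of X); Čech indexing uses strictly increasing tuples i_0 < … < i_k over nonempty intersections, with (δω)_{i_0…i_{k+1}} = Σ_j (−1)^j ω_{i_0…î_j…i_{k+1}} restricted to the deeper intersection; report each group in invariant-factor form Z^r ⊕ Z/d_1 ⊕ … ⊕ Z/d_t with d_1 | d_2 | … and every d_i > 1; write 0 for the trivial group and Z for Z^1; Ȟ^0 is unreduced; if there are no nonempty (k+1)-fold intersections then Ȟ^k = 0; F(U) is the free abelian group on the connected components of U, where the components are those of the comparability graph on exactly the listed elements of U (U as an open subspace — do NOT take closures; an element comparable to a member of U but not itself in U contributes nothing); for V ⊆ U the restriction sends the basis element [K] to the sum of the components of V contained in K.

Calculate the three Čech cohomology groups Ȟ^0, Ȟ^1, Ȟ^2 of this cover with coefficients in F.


Ȟ^0 ≅ Z^2, Ȟ^1 ≅ 0, Ȟ^2 ≅ 0

nerve simplices:
  V12={q1,q2,q6,q7,q8,q9,q10,q11,q12} V13={q1,q6,q7,q8,q9,q10,q11,q12} V23={q1,q4,q5,q6,q7,q8,q9,q10,q11,q12}
  V123={q1,q6,q7,q8,q9,q10,q11,q12}
components per intersection:
  V1: {q1,q9,q11} {q2,q6,q7,q8,q10,q12}
  V2: {q1,q9,q11} {q2,q3,q4,q5,q6,q7,q8,q10,q12}
  V3: {q1,q9,q11} {q4,q5,q6,q7,q8,q10,q12}
  V12: {q1,q9,q11} {q2,q6,q7,q8,q10,q12}
  V13: {q1,q9,q11} {q6,q7,q8,q10,q12}
  V23: {q1,q9,q11} {q4,q5,q6,q7,q8,q10,q12}
  V123: {q1,q9,q11} {q6,q7,q8,q10,q12}
C dims 6,6,2; δ0: rk 4, SNF 1^4; δ1: rk 2, SNF 1^2
degree 0: 6−4−0 = 2 → Ȟ^0 ≅ Z^2
degree 1: 6−2−4 = 0 → Ȟ^1 ≅ 0
degree 2: 2−0−2 = 0 → Ȟ^2 ≅ 0


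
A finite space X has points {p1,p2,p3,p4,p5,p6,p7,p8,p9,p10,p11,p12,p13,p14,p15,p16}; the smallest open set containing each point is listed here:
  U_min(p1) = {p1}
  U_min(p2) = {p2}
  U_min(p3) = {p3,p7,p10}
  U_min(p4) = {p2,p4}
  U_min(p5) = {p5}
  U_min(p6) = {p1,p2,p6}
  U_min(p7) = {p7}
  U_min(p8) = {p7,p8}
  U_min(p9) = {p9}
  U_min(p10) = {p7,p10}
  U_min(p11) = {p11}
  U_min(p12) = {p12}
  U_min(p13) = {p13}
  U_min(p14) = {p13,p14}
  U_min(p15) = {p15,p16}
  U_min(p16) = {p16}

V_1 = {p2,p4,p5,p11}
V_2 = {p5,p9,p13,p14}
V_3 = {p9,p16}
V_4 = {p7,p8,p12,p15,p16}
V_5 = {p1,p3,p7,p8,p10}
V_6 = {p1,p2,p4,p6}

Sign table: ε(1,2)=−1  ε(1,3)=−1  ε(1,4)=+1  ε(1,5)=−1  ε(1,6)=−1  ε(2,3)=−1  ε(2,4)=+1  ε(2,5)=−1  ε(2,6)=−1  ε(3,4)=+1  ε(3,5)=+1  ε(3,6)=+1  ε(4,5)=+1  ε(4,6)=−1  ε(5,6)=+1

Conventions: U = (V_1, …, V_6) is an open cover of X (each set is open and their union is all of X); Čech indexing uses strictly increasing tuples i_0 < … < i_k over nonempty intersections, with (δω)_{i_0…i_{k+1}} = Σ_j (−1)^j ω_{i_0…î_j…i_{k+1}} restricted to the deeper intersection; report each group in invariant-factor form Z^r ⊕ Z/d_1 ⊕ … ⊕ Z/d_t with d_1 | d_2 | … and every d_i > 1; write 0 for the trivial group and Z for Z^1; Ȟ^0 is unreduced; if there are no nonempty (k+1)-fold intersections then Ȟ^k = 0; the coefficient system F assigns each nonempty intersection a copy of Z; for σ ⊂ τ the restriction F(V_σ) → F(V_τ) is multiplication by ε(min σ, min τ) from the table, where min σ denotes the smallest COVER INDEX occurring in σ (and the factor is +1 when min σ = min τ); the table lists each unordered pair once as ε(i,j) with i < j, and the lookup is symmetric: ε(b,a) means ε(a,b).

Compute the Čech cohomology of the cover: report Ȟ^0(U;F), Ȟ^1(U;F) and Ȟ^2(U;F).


nerve of the cover:
  V12={p5} V16={p2,p4} V23={p9} V34={p16} V45={p7,p8} V56={p1}
C dims 6,6; δ0: rk 6, SNF 1^5·2
Ȟ^0 = (6 − 6) − 0 = 0, so Ȟ^0 ≅ 0
Ȟ^1 = (6 − 0) − 6 = 0 plus torsion [2], so Ȟ^1 ≅ Z/2
Ȟ^2 = (0 − 0) − 0 = 0, so Ȟ^2 ≅ 0

Ȟ^0 ≅ 0; Ȟ^1 ≅ Z/2; Ȟ^2 ≅ 0
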